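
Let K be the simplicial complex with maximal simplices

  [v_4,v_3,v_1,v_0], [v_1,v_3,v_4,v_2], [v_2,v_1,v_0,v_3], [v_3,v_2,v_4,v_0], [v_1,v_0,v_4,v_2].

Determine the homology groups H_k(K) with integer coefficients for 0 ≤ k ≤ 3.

Order the vertices as v_0 < v_1 < v_2 < v_3 < v_4. Listing each simplex with vertices in this order, K has dimension 3 with simplices:

  0-simplices (5): [v_0], [v_1], [v_2], [v_3], [v_4]
  1-simplices (10): [v_0,v_1], [v_0,v_2], [v_0,v_3], [v_0,v_4], [v_1,v_2], [v_1,v_3], [v_1,v_4], [v_2,v_3], [v_2,v_4], [v_3,v_4]
  2-simplices (10): [v_0,v_1,v_2], [v_0,v_1,v_3], [v_0,v_1,v_4], [v_0,v_2,v_3], [v_0,v_2,v_4], [v_0,v_3,v_4], [v_1,v_2,v_3], [v_1,v_2,v_4], [v_1,v_3,v_4], [v_2,v_3,v_4]
  3-simplices (5): [v_0,v_1,v_2,v_3], [v_0,v_1,v_2,v_4], [v_0,v_1,v_3,v_4], [v_0,v_2,v_3,v_4], [v_1,v_2,v_3,v_4]

so the chain groups are C_0 ≅ Z^5, C_1 ≅ Z^10, C_2 ≅ Z^10, C_3 ≅ Z^5.

The boundary map ∂_1: C_1 → C_0 is given by ∂[p,q] = [q] − [p]. For instance
  ∂[v_1,v_3] = [v_3] − [v_1].
This gives a 5×10 integer matrix of rank 4; reducing to Smith normal form yields diagonal entries (1,1,1,1).

The boundary map ∂_2: C_2 → C_1 acts by ∂[p,q,r] = [q,r] − [p,r] + [p,q]. For instance
  ∂[v_0,v_2,v_4] = [v_2,v_4] − [v_0,v_4] + [v_0,v_2],
  ∂[v_0,v_3,v_4] = [v_3,v_4] − [v_0,v_4] + [v_0,v_3].
The resulting 10×10 matrix has rank 6, and its Smith normal form has invariant factors (1,1,1,1,1,1).

Boundary ∂_3: C_3 → C_2 sends each 3-simplex σ to the alternating sum Σ_i (−1)^i (σ with its i-th vertex removed). For instance
  ∂[v_0,v_2,v_3,v_4] = [v_2,v_3,v_4] − [v_0,v_3,v_4] + [v_0,v_2,v_4] − [v_0,v_2,v_3],
  ∂[v_0,v_1,v_2,v_3] = [v_1,v_2,v_3] − [v_0,v_2,v_3] + [v_0,v_1,v_3] − [v_0,v_1,v_2].
The 10×5 boundary matrix has rank 4 and Smith normal form diag(1,1,1,1).

Now H_k = ker ∂_k / im ∂_{k+1}, so:

  H_0: rank C_0 − rank ∂_1 = 5 − 4 = 1, and the invariant factors of ∂_1 are all 1, so H_0 ≅ Z.
  H_1: rank ker ∂_1 − rank ∂_2 = (10 − 4) − 6 = 0, and the invariant factors of ∂_2 are all 1, so H_1 ≅ 0.
  H_2: rank ker ∂_2 − rank ∂_3 = (10 − 6) − 4 = 0, and the invariant factors of ∂_3 are all 1, so H_2 ≅ 0.
  H_3: rank ker ∂_3 − rank ∂_4 = (5 − 4) − 0 = 1, and there is no ∂_4, so H_3 ≅ Z.

As a check, the Euler characteristic is 5 − 10 + 10 − 5 = 0, which agrees with 1 − 0 + 0 − 1 = 0.

H_0 ≅ Z,  H_1 = 0,  H_2 = 0,  H_3 ≅ Z.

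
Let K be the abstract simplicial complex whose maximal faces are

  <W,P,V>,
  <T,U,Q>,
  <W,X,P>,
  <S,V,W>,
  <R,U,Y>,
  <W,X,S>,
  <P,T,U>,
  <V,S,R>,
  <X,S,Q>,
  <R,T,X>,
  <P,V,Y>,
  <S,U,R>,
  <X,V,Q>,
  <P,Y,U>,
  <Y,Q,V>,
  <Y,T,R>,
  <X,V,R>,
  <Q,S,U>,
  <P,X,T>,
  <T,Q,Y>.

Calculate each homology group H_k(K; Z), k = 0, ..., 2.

H_0 ≅ Z,  H_1 ≅ Z ⊕ Z_2,  H_2 = 0.

Take the total order P < Q < R < S < T < U < V < W < X < Y on the vertex set. Then K (dimension 2) consists of the simplices:

  0-simplices (10): P, Q, R, S, T, U, V, W, X, Y
  1-simplices (30): PT, PU, PV, PW, PX, PY, QS, QT, QU, QV, QX, QY, RS, RT, RU, RV, RX, RY, SU, SV, SW, SX, TU, TX, TY, UY, VW, VX, VY, WX
  2-simplices (20): PTU, PTX, PUY, PVW, PVY, PWX, QSU, QSX, QTU, QTY, QVX, QVY, RSU, RSV, RTX, RTY, RUY, RVX, SVW, SWX

giving chain groups C_0 ≅ Z^10, C_1 ≅ Z^30, C_2 ≅ Z^20.

∂_1: C_1 → C_0 maps an edge to its endpoints' difference, ∂[p,q] = q − p. For instance
  ∂SU = U − S.
This gives a 10×30 integer matrix of rank 9; reducing to Smith normal form yields diagonal entries (1,1,1,1,1,1,1,1,1).

The boundary map ∂_2: C_2 → C_1 acts by ∂[p,q,r] = [q,r] − [p,r] + [p,q]. For instance
  ∂PTU = TU − PU + PT,
  ∂QTY = TY − QY + QT.
The resulting 30×20 matrix has rank 20, and its Smith normal form has invariant factors (1,1,1,1,1,1,1,1,1,1,1,1,1,1,1,1,1,1,1,2).

From H_k ≅ ker(∂_k) / im(∂_{k+1}) we obtain:

  H_0: rank C_0 − rank ∂_1 = 10 − 9 = 1, and the invariant factors of ∂_1 are all 1, so H_0 ≅ Z.
  H_1: rank ker ∂_1 − rank ∂_2 = (30 − 9) − 20 = 1, and ∂_2 has invariant factor 2 > 1, so H_1 ≅ Z ⊕ Z_2.
  H_2: rank ker ∂_2 − rank ∂_3 = (20 − 20) − 0 = 0, and there is no ∂_3, so H_2 ≅ 0.

As a check, the Euler characteristic is 10 − 30 + 20 = 0, which agrees with 1 − 1 + 0 = 0.
(K is a triangulation of the Klein bottle.)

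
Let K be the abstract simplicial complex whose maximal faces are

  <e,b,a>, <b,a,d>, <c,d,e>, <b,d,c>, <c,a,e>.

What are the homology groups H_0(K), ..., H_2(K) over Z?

Fix the vertex order a < b < c < d < e and write every simplex with vertices in increasing order. Then dim K = 2 and the simplices of K are:

  0-simplices (5): a, b, c, d, e
  1-simplices (10): ab, ac, ad, ae, bc, bd, be, cd, ce, de
  2-simplices (5): abd, abe, ace, bcd, cde

Hence C_0 ≅ Z^5, C_1 ≅ Z^10, C_2 ≅ Z^5.

Boundary ∂_1: C_1 → C_0 is given by ∂[p,q] = [q] − [p]. For instance
  ∂ce = e − c.
The 5×10 boundary matrix has rank 4 and Smith normal form diag(1,1,1,1).

The boundary map ∂_2: C_2 → C_1 maps a triangle to the signed sum of its edges. For instance
  ∂abd = bd − ad + ab,
  ∂cde = de − ce + cd.
As a 10×5 matrix over Z this has rank 5, with invariant factors (1,1,1,1,1).

From H_k ≅ ker(∂_k) / im(∂_{k+1}) we obtain:

  H_0: rank C_0 − rank ∂_1 = 5 − 4 = 1, and the invariant factors of ∂_1 are all 1, so H_0 ≅ Z.
  H_1: rank ker ∂_1 − rank ∂_2 = (10 − 4) − 5 = 1, and the invariant factors of ∂_2 are all 1, so H_1 ≅ Z.
  H_2: rank ker ∂_2 − rank ∂_3 = (5 − 5) − 0 = 0, and there is no ∂_3, so H_2 ≅ 0.

As a check, the Euler characteristic is 5 − 10 + 5 = 0, which agrees with 1 − 1 + 0 = 0.

H_0 = Z,  H_1 = Z,  H_2 = 0.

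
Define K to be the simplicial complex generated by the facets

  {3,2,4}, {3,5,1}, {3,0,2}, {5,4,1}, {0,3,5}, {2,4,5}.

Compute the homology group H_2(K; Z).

We work with the vertex ordering 0 < 1 < 2 < 3 < 4 < 5. The simplices of K, each written with vertices in increasing order, are:

  0-simplices (6): [0], [1], [2], [3], [4], [5]
  1-simplices (12): [0,2], [0,3], [0,5], [1,3], [1,4], [1,5], [2,3], [2,4], [2,5], [3,4], [3,5], [4,5]
  2-simplices (6): [0,2,3], [0,3,5], [1,3,5], [1,4,5], [2,3,4], [2,4,5]

giving chain groups C_0 ≅ Z^6, C_1 ≅ Z^12, C_2 ≅ Z^6.

Boundary ∂_1: C_1 → C_0 maps an edge to its endpoints' difference, ∂[p,q] = q − p. For instance
  ∂[0,3] = [3] − [0].
The 6×12 boundary matrix has rank 5 and Smith normal form diag(1,1,1,1,1).

The boundary map ∂_2: C_2 → C_1 sends each 2-simplex [p,q,r] to [q,r] − [p,r] + [p,q]. For instance
  ∂[0,2,3] = [2,3] − [0,3] + [0,2],
  ∂[2,3,4] = [3,4] − [2,4] + [2,3].
The 12×6 boundary matrix has rank 6 and Smith normal form diag(1,1,1,1,1,1).

Computing H_k = (kernel of ∂_k) / (image of ∂_{k+1}):

  H_2: rank ker ∂_2 − rank ∂_3 = (6 − 6) − 0 = 0, and there is no ∂_3, so H_2 ≅ 0.

H_2 = 0.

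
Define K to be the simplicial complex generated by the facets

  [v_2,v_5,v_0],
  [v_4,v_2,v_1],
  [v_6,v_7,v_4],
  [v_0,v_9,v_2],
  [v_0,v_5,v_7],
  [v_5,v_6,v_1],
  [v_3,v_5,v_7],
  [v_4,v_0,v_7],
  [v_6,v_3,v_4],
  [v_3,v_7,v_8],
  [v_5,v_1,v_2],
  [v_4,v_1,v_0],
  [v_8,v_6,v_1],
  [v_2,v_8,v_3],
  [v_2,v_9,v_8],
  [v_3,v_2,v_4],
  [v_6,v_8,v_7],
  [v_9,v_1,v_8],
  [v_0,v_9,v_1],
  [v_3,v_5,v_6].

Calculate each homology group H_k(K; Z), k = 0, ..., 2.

Take the total order v_0 < v_1 < v_2 < v_3 < v_4 < v_5 < v_6 < v_7 < v_8 < v_9 on the vertex set. Then K (dimension 2) consists of the simplices:

  0-simplices (10): [v_0], [v_1], [v_2], [v_3], [v_4], [v_5], [v_6], [v_7], [v_8], [v_9]
  1-simplices (30): (30 of them)
  2-simplices (20): (20 of them)

giving chain groups C_0 ≅ Z^10, C_1 ≅ Z^30, C_2 ≅ Z^20.

The boundary map ∂_1: C_1 → C_0 sends each edge [p,q] (with p < q) to q − p. For instance
  ∂[v_1,v_2] = [v_2] − [v_1].
The resulting 10×30 matrix has rank 9, and its Smith normal form has invariant factors (1,1,1,1,1,1,1,1,1).

The boundary map ∂_2: C_2 → C_1 maps a triangle to the signed sum of its edges. For instance
  ∂[v_0,v_4,v_7] = [v_4,v_7] − [v_0,v_7] + [v_0,v_4],
  ∂[v_6,v_7,v_8] = [v_7,v_8] − [v_6,v_8] + [v_6,v_7].
This gives a 30×20 integer matrix of rank 20; reducing to Smith normal form yields diagonal entries (1,1,1,1,1,1,1,1,1,1,1,1,1,1,1,1,1,1,1,2).

Computing H_k = (kernel of ∂_k) / (image of ∂_{k+1}):

  H_0: rank C_0 − rank ∂_1 = 10 − 9 = 1, and the invariant factors of ∂_1 are all 1, so H_0 ≅ Z.
  H_1: rank ker ∂_1 − rank ∂_2 = (30 − 9) − 20 = 1, and ∂_2 has invariant factor 2 > 1, so H_1 ≅ Z × Z/2.
  H_2: rank ker ∂_2 − rank ∂_3 = (20 − 20) − 0 = 0, and there is no ∂_3, so H_2 ≅ 0.

As a check, the Euler characteristic is 10 − 30 + 20 = 0, which agrees with 1 − 1 + 0 = 0.

H_0 ≅ Z,  H_1 ≅ Z × Z/2,  H_2 = 0.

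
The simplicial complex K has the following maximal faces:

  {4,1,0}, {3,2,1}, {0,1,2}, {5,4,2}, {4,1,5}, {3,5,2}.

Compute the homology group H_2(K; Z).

H_2 = 0.

Order the vertices as 0 < 1 < 2 < 3 < 4 < 5. Listing each simplex with vertices in this order, K has dimension 2 with simplices:

  0-simplices (6): [0], [1], [2], [3], [4], [5]
  1-simplices (12): [0,1], [0,2], [0,4], [1,2], [1,3], [1,4], [1,5], [2,3], [2,4], [2,5], [3,5], [4,5]
  2-simplices (6): [0,1,2], [0,1,4], [1,2,3], [1,4,5], [2,3,5], [2,4,5]

giving chain groups C_0 ≅ Z^6, C_1 ≅ Z^12, C_2 ≅ Z^6.

∂_1: C_1 → C_0 is given by ∂[p,q] = [q] − [p].
As a 6×12 matrix over Z this has rank 5, with invariant factors (1,1,1,1,1).

The boundary map ∂_2: C_2 → C_1 maps a triangle to the signed sum of its edges. For instance
  ∂[1,4,5] = [4,5] − [1,5] + [1,4],
  ∂[1,2,3] = [2,3] − [1,3] + [1,2].
The resulting 12×6 matrix has rank 6, and its Smith normal form has invariant factors (1,1,1,1,1,1).

Now H_k = ker ∂_k / im ∂_{k+1}, so:

  H_2: rank ker ∂_2 − rank ∂_3 = (6 − 6) − 0 = 0, and there is no ∂_3, so H_2 ≅ 0.

(K is a triangulation of the cylinder S^1 x I.)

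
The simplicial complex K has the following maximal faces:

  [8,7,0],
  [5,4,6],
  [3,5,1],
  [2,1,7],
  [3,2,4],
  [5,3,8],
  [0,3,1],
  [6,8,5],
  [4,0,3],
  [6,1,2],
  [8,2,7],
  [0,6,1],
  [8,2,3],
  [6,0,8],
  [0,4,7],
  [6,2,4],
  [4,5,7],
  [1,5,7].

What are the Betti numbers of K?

K has 9 vertices, 27 edges, 18 triangles.
rank ∂_0 = 0, rank ∂_1 = 8 ⇒ b_0 = 9 − 0 − 8 = 1; all invariant factors of ∂_1 are 1 so no torsion. So H_0 = Z.
rank ∂_1 = 8, rank ∂_2 = 17 ⇒ b_1 = 27 − 8 − 17 = 2; all invariant factors of ∂_2 are 1 so no torsion. So H_1 = Z^2.
rank ∂_2 = 17, rank ∂_3 = 0 ⇒ b_2 = 18 − 17 − 0 = 1. So H_2 = Z.

b_0 = 1, b_1 = 2, b_2 = 1.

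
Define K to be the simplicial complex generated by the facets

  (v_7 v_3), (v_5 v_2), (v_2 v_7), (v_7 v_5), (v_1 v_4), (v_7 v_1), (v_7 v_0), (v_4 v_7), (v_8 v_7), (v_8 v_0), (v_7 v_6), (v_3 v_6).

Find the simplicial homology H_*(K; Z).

H_0 = Z,  H_1 = Z^4.

K has 9 vertices, 12 edges.
rank ∂_0 = 0, rank ∂_1 = 8 ⇒ b_0 = 9 − 0 − 8 = 1; all invariant factors of ∂_1 are 1 so no torsion. So H_0 = Z.
rank ∂_1 = 8, rank ∂_2 = 0 ⇒ b_1 = 12 − 8 − 0 = 4. So H_1 = Z^4.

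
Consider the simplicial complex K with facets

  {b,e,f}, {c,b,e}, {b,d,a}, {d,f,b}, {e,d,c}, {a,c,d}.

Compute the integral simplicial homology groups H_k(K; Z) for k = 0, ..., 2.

H_0 = Z,  H_1 = Z,  H_2 = 0.

Take the total order a < b < c < d < e < f on the vertex set. Then K (dimension 2) consists of the simplices:

  0-simplices (6): a, b, c, d, e, f
  1-simplices (12): ab, ac, ad, bc, bd, be, bf, cd, ce, de, df, ef
  2-simplices (6): abd, acd, bce, bdf, bef, cde

giving chain groups C_0 ≅ Z^6, C_1 ≅ Z^12, C_2 ≅ Z^6.

Boundary ∂_1: C_1 → C_0 maps an edge to its endpoints' difference, ∂[p,q] = q − p.
This gives a 6×12 integer matrix of rank 5; reducing to Smith normal form yields diagonal entries (1,1,1,1,1).

∂_2: C_2 → C_1 maps a triangle to the signed sum of its edges. For instance
  ∂abd = bd − ad + ab,
  ∂bdf = df − bf + bd.
As a 12×6 matrix over Z this has rank 6, with invariant factors (1,1,1,1,1,1).

Computing H_k = (kernel of ∂_k) / (image of ∂_{k+1}):

  H_0: rank C_0 − rank ∂_1 = 6 − 5 = 1, and the invariant factors of ∂_1 are all 1, so H_0 = Z.
  H_1: rank ker ∂_1 − rank ∂_2 = (12 − 5) − 6 = 1, and the invariant factors of ∂_2 are all 1, so H_1 = Z.
  H_2: rank ker ∂_2 − rank ∂_3 = (6 − 6) − 0 = 0, and there is no ∂_3, so H_2 = 0.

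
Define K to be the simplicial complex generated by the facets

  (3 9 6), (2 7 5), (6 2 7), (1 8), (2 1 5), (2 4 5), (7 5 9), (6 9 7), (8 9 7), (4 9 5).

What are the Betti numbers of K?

b_0 = 1, b_1 = 1, b_2 = 0.

Fix the vertex order 1 < 2 < 3 < 4 < 5 < 6 < 7 < 8 < 9 and write every simplex with vertices in increasing order. Then dim K = 2 and the simplices of K are:

  0-simplices (9): [1], [2], [3], [4], [5], [6], [7], [8], [9]
  1-simplices (18): [1,2], [1,5], [1,8], [2,4], [2,5], [2,6], [2,7], [3,6], [3,9], [4,5], [4,9], [5,7], [5,9], [6,7], [6,9], [7,8], [7,9], [8,9]
  2-simplices (9): [1,2,5], [2,4,5], [2,5,7], [2,6,7], [3,6,9], [4,5,9], [5,7,9], [6,7,9], [7,8,9]

so the chain groups are C_0 ≅ Z^9, C_1 ≅ Z^18, C_2 ≅ Z^9.

The boundary map ∂_1: C_1 → C_0 maps an edge to its endpoints' difference, ∂[p,q] = q − p.
The 9×18 boundary matrix has rank 8 and Smith normal form diag(1,1,1,1,1,1,1,1).

Boundary ∂_2: C_2 → C_1 maps a triangle to the signed sum of its edges. For instance
  ∂[3,6,9] = [6,9] − [3,9] + [3,6],
  ∂[4,5,9] = [5,9] − [4,9] + [4,5].
The resulting 18×9 matrix has rank 9, and its Smith normal form has invariant factors (1,1,1,1,1,1,1,1,1).

Reading off H_k = ker ∂_k / im ∂_{k+1}:

  H_0: rank C_0 − rank ∂_1 = 9 − 8 = 1, and the invariant factors of ∂_1 are all 1, so H_0 ≅ Z.
  H_1: rank ker ∂_1 − rank ∂_2 = (18 − 8) − 9 = 1, and the invariant factors of ∂_2 are all 1, so H_1 ≅ Z.
  H_2: rank ker ∂_2 − rank ∂_3 = (9 − 9) − 0 = 0, and there is no ∂_3, so H_2 ≅ 0.

Hence the Betti numbers are b_0 = 1, b_1 = 1, b_2 = 0.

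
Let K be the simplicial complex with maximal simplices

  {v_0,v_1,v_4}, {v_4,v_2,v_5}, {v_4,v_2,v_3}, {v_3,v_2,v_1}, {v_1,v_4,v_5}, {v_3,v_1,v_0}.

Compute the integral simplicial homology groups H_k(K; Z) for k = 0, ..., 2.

H_0 ≅ Z,  H_1 ≅ Z,  H_2 = 0.

Fix the vertex order v_0 < v_1 < v_2 < v_3 < v_4 < v_5 and write every simplex with vertices in increasing order. Then dim K = 2 and the simplices of K are:

  0-simplices (6): [v_0], [v_1], [v_2], [v_3], [v_4], [v_5]
  1-simplices (12): [v_0,v_1], [v_0,v_3], [v_0,v_4], [v_1,v_2], [v_1,v_3], [v_1,v_4], [v_1,v_5], [v_2,v_3], [v_2,v_4], [v_2,v_5], [v_3,v_4], [v_4,v_5]
  2-simplices (6): [v_0,v_1,v_3], [v_0,v_1,v_4], [v_1,v_2,v_3], [v_1,v_4,v_5], [v_2,v_3,v_4], [v_2,v_4,v_5]

so the chain groups are C_0 ≅ Z^6, C_1 ≅ Z^12, C_2 ≅ Z^6.

∂_1: C_1 → C_0 is given by ∂[p,q] = [q] − [p]. For instance
  ∂[v_1,v_3] = [v_3] − [v_1].
The resulting 6×12 matrix has rank 5, and its Smith normal form has invariant factors (1,1,1,1,1).

∂_2: C_2 → C_1 maps a triangle to the signed sum of its edges. For instance
  ∂[v_1,v_2,v_3] = [v_2,v_3] − [v_1,v_3] + [v_1,v_2],
  ∂[v_0,v_1,v_4] = [v_1,v_4] − [v_0,v_4] + [v_0,v_1].
The resulting 12×6 matrix has rank 6, and its Smith normal form has invariant factors (1,1,1,1,1,1).

From H_k ≅ ker(∂_k) / im(∂_{k+1}) we obtain:

  H_0: rank C_0 − rank ∂_1 = 6 − 5 = 1, and the invariant factors of ∂_1 are all 1, so H_0 = Z.
  H_1: rank ker ∂_1 − rank ∂_2 = (12 − 5) − 6 = 1, and the invariant factors of ∂_2 are all 1, so H_1 = Z.
  H_2: rank ker ∂_2 − rank ∂_3 = (6 − 6) − 0 = 0, and there is no ∂_3, so H_2 = 0.

As a check, the Euler characteristic is 6 − 12 + 6 = 0, which agrees with 1 − 1 + 0 = 0.
(K is a triangulation of the cylinder S^1 x I.)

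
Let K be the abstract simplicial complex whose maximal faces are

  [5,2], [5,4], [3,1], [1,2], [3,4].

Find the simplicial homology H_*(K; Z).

K has 5 vertices, 5 edges.
rank ∂_0 = 0, rank ∂_1 = 4 ⇒ b_0 = 5 − 0 − 4 = 1; all invariant factors of ∂_1 are 1 so no torsion. So H_0 = Z.
rank ∂_1 = 4, rank ∂_2 = 0 ⇒ b_1 = 5 − 4 − 0 = 1. So H_1 = Z.

H_0 = Z,  H_1 = Z.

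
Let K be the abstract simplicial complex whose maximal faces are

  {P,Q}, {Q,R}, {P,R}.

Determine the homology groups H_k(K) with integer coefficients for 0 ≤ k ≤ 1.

Order the vertices as P < Q < R. Listing each simplex with vertices in this order, K has dimension 1 with simplices:

  0-simplices (3): P, Q, R
  1-simplices (3): PQ, PR, QR

Hence C_0 ≅ Z^3, C_1 ≅ Z^3.

Boundary ∂_1: C_1 → C_0 is given by ∂[p,q] = [q] − [p].
The resulting 3×3 matrix has rank 2, and its Smith normal form has invariant factors (1,1).

Computing H_k = (kernel of ∂_k) / (image of ∂_{k+1}):

  H_0: rank C_0 − rank ∂_1 = 3 − 2 = 1, and the invariant factors of ∂_1 are all 1, so H_0 = Z.
  H_1: rank ker ∂_1 − rank ∂_2 = (3 − 2) − 0 = 1, and there is no ∂_2, so H_1 = Z.

(K is a triangulation of the circle S^1.)

H_0 = Z,  H_1 = Z.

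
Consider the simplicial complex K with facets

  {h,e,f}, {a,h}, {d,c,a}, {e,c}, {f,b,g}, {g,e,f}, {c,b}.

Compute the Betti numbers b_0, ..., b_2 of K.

b_0 = 1, b_1 = 2, b_2 = 0.

We work with the vertex ordering a < b < c < d < e < f < g < h. The simplices of K, each written with vertices in increasing order, are:

  0-simplices (8): a, b, c, d, e, f, g, h
  1-simplices (13): ac, ad, ah, bc, bf, bg, cd, ce, ef, eg, eh, fg, fh
  2-simplices (4): acd, bfg, efg, efh

giving chain groups C_0 ≅ Z^8, C_1 ≅ Z^13, C_2 ≅ Z^4.

Boundary ∂_1: C_1 → C_0 maps an edge to its endpoints' difference, ∂[p,q] = q − p. For instance
  ∂fh = h − f.
The 8×13 boundary matrix has rank 7 and Smith normal form diag(1,1,1,1,1,1,1).

∂_2: C_2 → C_1 maps a triangle to the signed sum of its edges. For instance
  ∂efh = fh − eh + ef,
  ∂bfg = fg − bg + bf.
This gives a 13×4 integer matrix of rank 4; reducing to Smith normal form yields diagonal entries (1,1,1,1).

From H_k ≅ ker(∂_k) / im(∂_{k+1}) we obtain:

  H_0: rank C_0 − rank ∂_1 = 8 − 7 = 1, and the invariant factors of ∂_1 are all 1, so H_0 = Z.
  H_1: rank ker ∂_1 − rank ∂_2 = (13 − 7) − 4 = 2, and the invariant factors of ∂_2 are all 1, so H_1 = Z^2.
  H_2: rank ker ∂_2 − rank ∂_3 = (4 − 4) − 0 = 0, and there is no ∂_3, so H_2 = 0.

As a check, the Euler characteristic is 8 − 13 + 4 = -1, which agrees with 1 − 2 + 0 = -1.

Hence the Betti numbers are b_0 = 1, b_1 = 2, b_2 = 0.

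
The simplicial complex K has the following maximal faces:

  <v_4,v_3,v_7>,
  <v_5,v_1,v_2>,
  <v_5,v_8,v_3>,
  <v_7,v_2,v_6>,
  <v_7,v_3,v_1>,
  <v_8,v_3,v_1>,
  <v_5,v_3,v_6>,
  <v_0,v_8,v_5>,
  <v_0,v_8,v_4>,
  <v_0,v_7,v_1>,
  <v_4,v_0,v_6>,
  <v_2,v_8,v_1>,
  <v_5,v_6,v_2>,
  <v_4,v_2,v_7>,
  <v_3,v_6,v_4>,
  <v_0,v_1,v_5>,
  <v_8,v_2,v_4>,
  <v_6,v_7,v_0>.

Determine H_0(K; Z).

Take the total order v_0 < v_1 < v_2 < v_3 < v_4 < v_5 < v_6 < v_7 < v_8 on the vertex set. Then K (dimension 2) consists of the simplices:

  0-simplices (9): [v_0], [v_1], [v_2], [v_3], [v_4], [v_5], [v_6], [v_7], [v_8]
  1-simplices (27): (27 of them)
  2-simplices (18): (18 of them)

giving chain groups C_0 ≅ Z^9, C_1 ≅ Z^27, C_2 ≅ Z^18.

∂_1: C_1 → C_0 maps an edge to its endpoints' difference, ∂[p,q] = q − p. For instance
  ∂[v_3,v_5] = [v_5] − [v_3].
This gives a 9×27 integer matrix of rank 8; reducing to Smith normal form yields diagonal entries (1,1,1,1,1,1,1,1).

The boundary map ∂_2: C_2 → C_1 maps a triangle to the signed sum of its edges. For instance
  ∂[v_1,v_3,v_8] = [v_3,v_8] − [v_1,v_8] + [v_1,v_3],
  ∂[v_3,v_5,v_6] = [v_5,v_6] − [v_3,v_6] + [v_3,v_5].
The 27×18 boundary matrix has rank 18 and Smith normal form diag(1,1,1,1,1,1,1,1,1,1,1,1,1,1,1,1,1,2).

Computing H_k = (kernel of ∂_k) / (image of ∂_{k+1}):

  H_0: rank C_0 − rank ∂_1 = 9 − 8 = 1, and the invariant factors of ∂_1 are all 1, so H_0 ≅ Z.

(K is a triangulation of the Klein bottle.)

H_0 = Z.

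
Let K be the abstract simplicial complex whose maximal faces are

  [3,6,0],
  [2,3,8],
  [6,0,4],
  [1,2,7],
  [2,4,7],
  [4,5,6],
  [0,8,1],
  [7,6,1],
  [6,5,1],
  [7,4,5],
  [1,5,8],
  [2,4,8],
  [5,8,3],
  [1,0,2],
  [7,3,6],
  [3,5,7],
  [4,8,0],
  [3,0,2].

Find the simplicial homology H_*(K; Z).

H_0 ≅ Z,  H_1 ≅ Z ⊕ Z/2,  H_2 = 0.

Take the total order 0 < 1 < 2 < 3 < 4 < 5 < 6 < 7 < 8 on the vertex set. Then K (dimension 2) consists of the simplices:

  0-simplices (9): [0], [1], [2], [3], [4], [5], [6], [7], [8]
  1-simplices (27): (27 of them)
  2-simplices (18): [0,1,2], [0,1,8], [0,2,3], [0,3,6], [0,4,6], [0,4,8], [1,2,7], [1,5,6], [1,5,8], [1,6,7], [2,3,8], [2,4,7], [2,4,8], [3,5,7], [3,5,8], [3,6,7], [4,5,6], [4,5,7]

giving chain groups C_0 ≅ Z^9, C_1 ≅ Z^27, C_2 ≅ Z^18.

∂_1: C_1 → C_0 sends each edge [p,q] (with p < q) to q − p. For instance
  ∂[2,7] = [7] − [2].
This gives a 9×27 integer matrix of rank 8; reducing to Smith normal form yields diagonal entries (1,1,1,1,1,1,1,1).

Boundary ∂_2: C_2 → C_1 maps a triangle to the signed sum of its edges. For instance
  ∂[0,2,3] = [2,3] − [0,3] + [0,2],
  ∂[1,6,7] = [6,7] − [1,7] + [1,6].
As a 27×18 matrix over Z this has rank 18, with invariant factors (1,1,1,1,1,1,1,1,1,1,1,1,1,1,1,1,1,2).

Computing H_k = (kernel of ∂_k) / (image of ∂_{k+1}):

  H_0: rank C_0 − rank ∂_1 = 9 − 8 = 1, and the invariant factors of ∂_1 are all 1, so H_0 ≅ Z.
  H_1: rank ker ∂_1 − rank ∂_2 = (27 − 8) − 18 = 1, and ∂_2 has invariant factor 2 > 1, so H_1 ≅ Z ⊕ Z/2.
  H_2: rank ker ∂_2 − rank ∂_3 = (18 − 18) − 0 = 0, and there is no ∂_3, so H_2 ≅ 0.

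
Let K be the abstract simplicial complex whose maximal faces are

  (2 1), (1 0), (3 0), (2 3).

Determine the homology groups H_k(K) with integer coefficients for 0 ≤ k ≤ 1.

We work with the vertex ordering 0 < 1 < 2 < 3. The simplices of K, each written with vertices in increasing order, are:

  0-simplices (4): [0], [1], [2], [3]
  1-simplices (4): [0,1], [0,3], [1,2], [2,3]

so the chain groups are C_0 ≅ Z^4, C_1 ≅ Z^4.

The boundary map ∂_1: C_1 → C_0 maps an edge to its endpoints' difference, ∂[p,q] = q − p.
This gives a 4×4 integer matrix of rank 3; reducing to Smith normal form yields diagonal entries (1,1,1).

Now H_k = ker ∂_k / im ∂_{k+1}, so:

  H_0: rank C_0 − rank ∂_1 = 4 − 3 = 1, and the invariant factors of ∂_1 are all 1, so H_0 ≅ Z.
  H_1: rank ker ∂_1 − rank ∂_2 = (4 − 3) − 0 = 1, and there is no ∂_2, so H_1 ≅ Z.

(K is a triangulation of the circle S^1.)

H_0 ≅ Z,  H_1 ≅ Z.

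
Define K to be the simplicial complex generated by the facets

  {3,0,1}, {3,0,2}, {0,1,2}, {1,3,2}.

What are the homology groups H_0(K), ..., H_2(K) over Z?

H_0 ≅ Z,  H_1 = 0,  H_2 ≅ Z.

We work with the vertex ordering 0 < 1 < 2 < 3. The simplices of K, each written with vertices in increasing order, are:

  0-simplices (4): [0], [1], [2], [3]
  1-simplices (6): [0,1], [0,2], [0,3], [1,2], [1,3], [2,3]
  2-simplices (4): [0,1,2], [0,1,3], [0,2,3], [1,2,3]

giving chain groups C_0 ≅ Z^4, C_1 ≅ Z^6, C_2 ≅ Z^4.

The boundary map ∂_1: C_1 → C_0 maps an edge to its endpoints' difference, ∂[p,q] = q − p. For instance
  ∂[2,3] = [3] − [2].
The resulting 4×6 matrix has rank 3, and its Smith normal form has invariant factors (1,1,1).

∂_2: C_2 → C_1 acts by ∂[p,q,r] = [q,r] − [p,r] + [p,q]. For instance
  ∂[0,1,3] = [1,3] − [0,3] + [0,1],
  ∂[0,1,2] = [1,2] − [0,2] + [0,1].
This gives a 6×4 integer matrix of rank 3; reducing to Smith normal form yields diagonal entries (1,1,1).

From H_k ≅ ker(∂_k) / im(∂_{k+1}) we obtain:

  H_0: rank C_0 − rank ∂_1 = 4 − 3 = 1, and the invariant factors of ∂_1 are all 1, so H_0 ≅ Z.
  H_1: rank ker ∂_1 − rank ∂_2 = (6 − 3) − 3 = 0, and the invariant factors of ∂_2 are all 1, so H_1 ≅ 0.
  H_2: rank ker ∂_2 − rank ∂_3 = (4 − 3) − 0 = 1, and there is no ∂_3, so H_2 ≅ Z.

(K is a triangulation of the 2-sphere S^2.)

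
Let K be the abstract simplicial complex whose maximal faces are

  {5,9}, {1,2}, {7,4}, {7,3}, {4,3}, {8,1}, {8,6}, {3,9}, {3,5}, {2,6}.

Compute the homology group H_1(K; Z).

Order the vertices as 1 < 2 < 3 < 4 < 5 < 6 < 7 < 8 < 9. Listing each simplex with vertices in this order, K has dimension 1 with simplices:

  0-simplices (9): [1], [2], [3], [4], [5], [6], [7], [8], [9]
  1-simplices (10): [1,2], [1,8], [2,6], [3,4], [3,5], [3,7], [3,9], [4,7], [5,9], [6,8]

giving chain groups C_0 ≅ Z^9, C_1 ≅ Z^10.

Boundary ∂_1: C_1 → C_0 sends each edge [p,q] (with p < q) to q − p.
The resulting 9×10 matrix has rank 7, and its Smith normal form has invariant factors (1,1,1,1,1,1,1).

Now H_k = ker ∂_k / im ∂_{k+1}, so:

  H_1: rank ker ∂_1 − rank ∂_2 = (10 − 7) − 0 = 3, and there is no ∂_2, so H_1 ≅ Z^3.

H_1 ≅ Z^3.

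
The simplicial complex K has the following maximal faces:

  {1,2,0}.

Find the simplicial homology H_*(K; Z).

H_0 ≅ Z,  H_1 = 0,  H_2 = 0.

Order the vertices as 0 < 1 < 2. Listing each simplex with vertices in this order, K has dimension 2 with simplices:

  0-simplices (3): [0], [1], [2]
  1-simplices (3): [0,1], [0,2], [1,2]
  2-simplices (1): [0,1,2]

Hence C_0 ≅ Z^3, C_1 ≅ Z^3, C_2 ≅ Z^1.

∂_1: C_1 → C_0 is given by ∂[p,q] = [q] − [p].
This gives a 3×3 integer matrix of rank 2; reducing to Smith normal form yields diagonal entries (1,1).

The boundary map ∂_2: C_2 → C_1 acts by ∂[p,q,r] = [q,r] − [p,r] + [p,q]. For instance
  ∂[0,1,2] = [1,2] − [0,2] + [0,1].
This gives a 3×1 integer matrix of rank 1; reducing to Smith normal form yields diagonal entries (1).

Now H_k = ker ∂_k / im ∂_{k+1}, so:

  H_0: rank C_0 − rank ∂_1 = 3 − 2 = 1, and the invariant factors of ∂_1 are all 1, so H_0 ≅ Z.
  H_1: rank ker ∂_1 − rank ∂_2 = (3 − 2) − 1 = 0, and the invariant factors of ∂_2 are all 1, so H_1 ≅ 0.
  H_2: rank ker ∂_2 − rank ∂_3 = (1 − 1) − 0 = 0, and there is no ∂_3, so H_2 ≅ 0.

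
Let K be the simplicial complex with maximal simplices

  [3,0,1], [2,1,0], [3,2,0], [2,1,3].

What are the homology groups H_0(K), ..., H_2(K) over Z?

Fix the vertex order 0 < 1 < 2 < 3 and write every simplex with vertices in increasing order. Then dim K = 2 and the simplices of K are:

  0-simplices (4): [0], [1], [2], [3]
  1-simplices (6): [0,1], [0,2], [0,3], [1,2], [1,3], [2,3]
  2-simplices (4): [0,1,2], [0,1,3], [0,2,3], [1,2,3]

Hence C_0 ≅ Z^4, C_1 ≅ Z^6, C_2 ≅ Z^4.

The boundary map ∂_1: C_1 → C_0 sends each edge [p,q] (with p < q) to q − p. For instance
  ∂[2,3] = [3] − [2].
As a 4×6 matrix over Z this has rank 3, with invariant factors (1,1,1).

The boundary map ∂_2: C_2 → C_1 maps a triangle to the signed sum of its edges. For instance
  ∂[0,1,3] = [1,3] − [0,3] + [0,1],
  ∂[0,2,3] = [2,3] − [0,3] + [0,2].
This gives a 6×4 integer matrix of rank 3; reducing to Smith normal form yields diagonal entries (1,1,1).

From H_k ≅ ker(∂_k) / im(∂_{k+1}) we obtain:

  H_0: rank C_0 − rank ∂_1 = 4 − 3 = 1, and the invariant factors of ∂_1 are all 1, so H_0 ≅ Z.
  H_1: rank ker ∂_1 − rank ∂_2 = (6 − 3) − 3 = 0, and the invariant factors of ∂_2 are all 1, so H_1 ≅ 0.
  H_2: rank ker ∂_2 − rank ∂_3 = (4 − 3) − 0 = 1, and there is no ∂_3, so H_2 ≅ Z.

H_0 ≅ Z,  H_1 = 0,  H_2 ≅ Z.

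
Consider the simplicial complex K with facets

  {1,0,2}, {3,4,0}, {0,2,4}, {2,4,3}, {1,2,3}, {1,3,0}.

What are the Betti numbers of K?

Fix the vertex order 0 < 1 < 2 < 3 < 4 and write every simplex with vertices in increasing order. Then dim K = 2 and the simplices of K are:

  0-simplices (5): [0], [1], [2], [3], [4]
  1-simplices (9): [0,1], [0,2], [0,3], [0,4], [1,2], [1,3], [2,3], [2,4], [3,4]
  2-simplices (6): [0,1,2], [0,1,3], [0,2,4], [0,3,4], [1,2,3], [2,3,4]

Hence C_0 ≅ Z^5, C_1 ≅ Z^9, C_2 ≅ Z^6.

The boundary map ∂_1: C_1 → C_0 maps an edge to its endpoints' difference, ∂[p,q] = q − p. For instance
  ∂[2,3] = [3] − [2].
The 5×9 boundary matrix has rank 4 and Smith normal form diag(1,1,1,1).

The boundary map ∂_2: C_2 → C_1 maps a triangle to the signed sum of its edges. For instance
  ∂[0,1,3] = [1,3] − [0,3] + [0,1],
  ∂[0,2,4] = [2,4] − [0,4] + [0,2].
The resulting 9×6 matrix has rank 5, and its Smith normal form has invariant factors (1,1,1,1,1).

Now H_k = ker ∂_k / im ∂_{k+1}, so:

  H_0: rank C_0 − rank ∂_1 = 5 − 4 = 1, and the invariant factors of ∂_1 are all 1, so H_0 = Z.
  H_1: rank ker ∂_1 − rank ∂_2 = (9 − 4) − 5 = 0, and the invariant factors of ∂_2 are all 1, so H_1 = 0.
  H_2: rank ker ∂_2 − rank ∂_3 = (6 − 5) − 0 = 1, and there is no ∂_3, so H_2 = Z.

As a check, the Euler characteristic is 5 − 9 + 6 = 2, which agrees with 1 − 0 + 1 = 2.

Hence the Betti numbers are b_0 = 1, b_1 = 0, b_2 = 1.

b_0 = 1, b_1 = 0, b_2 = 1.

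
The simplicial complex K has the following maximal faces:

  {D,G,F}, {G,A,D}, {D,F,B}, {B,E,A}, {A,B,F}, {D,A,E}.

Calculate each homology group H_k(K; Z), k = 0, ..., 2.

Order the vertices as A < B < D < E < F < G. Listing each simplex with vertices in this order, K has dimension 2 with simplices:

  0-simplices (6): A, B, D, E, F, G
  1-simplices (12): AB, AD, AE, AF, AG, BD, BE, BF, DE, DF, DG, FG
  2-simplices (6): ABE, ABF, ADE, ADG, BDF, DFG

giving chain groups C_0 ≅ Z^6, C_1 ≅ Z^12, C_2 ≅ Z^6.

The boundary map ∂_1: C_1 → C_0 sends each edge [p,q] (with p < q) to q − p.
The 6×12 boundary matrix has rank 5 and Smith normal form diag(1,1,1,1,1).

∂_2: C_2 → C_1 sends each 2-simplex [p,q,r] to [q,r] − [p,r] + [p,q]. For instance
  ∂ADG = DG − AG + AD,
  ∂DFG = FG − DG + DF.
The resulting 12×6 matrix has rank 6, and its Smith normal form has invariant factors (1,1,1,1,1,1).

From H_k ≅ ker(∂_k) / im(∂_{k+1}) we obtain:

  H_0: rank C_0 − rank ∂_1 = 6 − 5 = 1, and the invariant factors of ∂_1 are all 1, so H_0 ≅ Z.
  H_1: rank ker ∂_1 − rank ∂_2 = (12 − 5) − 6 = 1, and the invariant factors of ∂_2 are all 1, so H_1 ≅ Z.
  H_2: rank ker ∂_2 − rank ∂_3 = (6 − 6) − 0 = 0, and there is no ∂_3, so H_2 ≅ 0.

As a check, the Euler characteristic is 6 − 12 + 6 = 0, which agrees with 1 − 1 + 0 = 0.
(K is a triangulation of the cylinder S^1 x I.)

H_0 = Z,  H_1 = Z,  H_2 = 0.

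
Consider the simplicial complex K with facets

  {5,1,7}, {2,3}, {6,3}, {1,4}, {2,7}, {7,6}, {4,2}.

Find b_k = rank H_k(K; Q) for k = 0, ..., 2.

Take the total order 1 < 2 < 3 < 4 < 5 < 6 < 7 on the vertex set. Then K (dimension 2) consists of the simplices:

  0-simplices (7): [1], [2], [3], [4], [5], [6], [7]
  1-simplices (9): [1,4], [1,5], [1,7], [2,3], [2,4], [2,7], [3,6], [5,7], [6,7]
  2-simplices (1): [1,5,7]

so the chain groups are C_0 ≅ Z^7, C_1 ≅ Z^9, C_2 ≅ Z^1.

∂_1: C_1 → C_0 maps an edge to its endpoints' difference, ∂[p,q] = q − p. For instance
  ∂[2,3] = [3] − [2].
The 7×9 boundary matrix has rank 6 and Smith normal form diag(1,1,1,1,1,1).

Boundary ∂_2: C_2 → C_1 sends each 2-simplex [p,q,r] to [q,r] − [p,r] + [p,q]. For instance
  ∂[1,5,7] = [5,7] − [1,7] + [1,5].
The 9×1 boundary matrix has rank 1 and Smith normal form diag(1).

Now H_k = ker ∂_k / im ∂_{k+1}, so:

  H_0: rank C_0 − rank ∂_1 = 7 − 6 = 1, and the invariant factors of ∂_1 are all 1, so H_0 = Z.
  H_1: rank ker ∂_1 − rank ∂_2 = (9 − 6) − 1 = 2, and the invariant factors of ∂_2 are all 1, so H_1 = Z^2.
  H_2: rank ker ∂_2 − rank ∂_3 = (1 − 1) − 0 = 0, and there is no ∂_3, so H_2 = 0.

Hence the Betti numbers are b_0 = 1, b_1 = 2, b_2 = 0.

b_0 = 1, b_1 = 2, b_2 = 0.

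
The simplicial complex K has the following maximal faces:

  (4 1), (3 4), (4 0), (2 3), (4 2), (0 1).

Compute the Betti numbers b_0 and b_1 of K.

b_0 = 1, b_1 = 2.

Take the total order 0 < 1 < 2 < 3 < 4 on the vertex set. Then K (dimension 1) consists of the simplices:

  0-simplices (5): [0], [1], [2], [3], [4]
  1-simplices (6): [0,1], [0,4], [1,4], [2,3], [2,4], [3,4]

Hence C_0 ≅ Z^5, C_1 ≅ Z^6.

∂_1: C_1 → C_0 maps an edge to its endpoints' difference, ∂[p,q] = q − p.
As a 5×6 matrix over Z this has rank 4, with invariant factors (1,1,1,1).

Computing H_k = (kernel of ∂_k) / (image of ∂_{k+1}):

  H_0: rank C_0 − rank ∂_1 = 5 − 4 = 1, and the invariant factors of ∂_1 are all 1, so H_0 = Z.
  H_1: rank ker ∂_1 − rank ∂_2 = (6 − 4) − 0 = 2, and there is no ∂_2, so H_1 = Z^2.

Hence the Betti numbers are b_0 = 1, b_1 = 2.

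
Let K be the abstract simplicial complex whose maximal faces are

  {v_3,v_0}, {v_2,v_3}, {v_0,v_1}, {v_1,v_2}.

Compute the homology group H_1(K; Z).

We work with the vertex ordering v_0 < v_1 < v_2 < v_3. The simplices of K, each written with vertices in increasing order, are:

  0-simplices (4): [v_0], [v_1], [v_2], [v_3]
  1-simplices (4): [v_0,v_1], [v_0,v_3], [v_1,v_2], [v_2,v_3]

so the chain groups are C_0 ≅ Z^4, C_1 ≅ Z^4.

Boundary ∂_1: C_1 → C_0 sends each edge [p,q] (with p < q) to q − p. For instance
  ∂[v_2,v_3] = [v_3] − [v_2].
The 4×4 boundary matrix has rank 3 and Smith normal form diag(1,1,1).

Now H_k = ker ∂_k / im ∂_{k+1}, so:

  H_1: rank ker ∂_1 − rank ∂_2 = (4 − 3) − 0 = 1, and there is no ∂_2, so H_1 ≅ Z.

(K is a triangulation of the circle S^1.)

H_1 ≅ Z.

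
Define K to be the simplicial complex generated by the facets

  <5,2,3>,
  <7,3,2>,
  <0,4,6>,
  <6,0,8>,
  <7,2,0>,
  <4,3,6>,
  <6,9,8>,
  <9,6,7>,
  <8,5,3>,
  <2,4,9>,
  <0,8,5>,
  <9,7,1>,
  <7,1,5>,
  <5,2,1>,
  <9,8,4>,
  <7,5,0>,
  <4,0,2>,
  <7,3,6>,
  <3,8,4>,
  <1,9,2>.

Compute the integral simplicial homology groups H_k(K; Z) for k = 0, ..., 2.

H_0 = Z,  H_1 = Z ⊕ Z_2,  H_2 = 0.

K has 10 vertices, 30 edges, 20 triangles.
rank ∂_0 = 0, rank ∂_1 = 9 ⇒ b_0 = 10 − 0 − 9 = 1; all invariant factors of ∂_1 are 1 so no torsion. So H_0 ≅ Z.
rank ∂_1 = 9, rank ∂_2 = 20 ⇒ b_1 = 30 − 9 − 20 = 1; ∂_2 has invariant factor(s) [2] giving torsion. So H_1 ≅ Z ⊕ Z_2.
rank ∂_2 = 20, rank ∂_3 = 0 ⇒ b_2 = 20 − 20 − 0 = 0. So H_2 ≅ 0.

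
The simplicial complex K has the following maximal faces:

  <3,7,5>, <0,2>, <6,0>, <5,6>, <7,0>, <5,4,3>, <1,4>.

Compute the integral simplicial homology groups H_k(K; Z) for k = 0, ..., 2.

H_0 = Z,  H_1 = Z,  H_2 = 0.

We work with the vertex ordering 0 < 1 < 2 < 3 < 4 < 5 < 6 < 7. The simplices of K, each written with vertices in increasing order, are:

  0-simplices (8): [0], [1], [2], [3], [4], [5], [6], [7]
  1-simplices (10): [0,2], [0,6], [0,7], [1,4], [3,4], [3,5], [3,7], [4,5], [5,6], [5,7]
  2-simplices (2): [3,4,5], [3,5,7]

giving chain groups C_0 ≅ Z^8, C_1 ≅ Z^10, C_2 ≅ Z^2.

The boundary map ∂_1: C_1 → C_0 maps an edge to its endpoints' difference, ∂[p,q] = q − p. For instance
  ∂[5,7] = [7] − [5].
The resulting 8×10 matrix has rank 7, and its Smith normal form has invariant factors (1,1,1,1,1,1,1).

The boundary map ∂_2: C_2 → C_1 sends each 2-simplex [p,q,r] to [q,r] − [p,r] + [p,q]. For instance
  ∂[3,5,7] = [5,7] − [3,7] + [3,5],
  ∂[3,4,5] = [4,5] − [3,5] + [3,4].
This gives a 10×2 integer matrix of rank 2; reducing to Smith normal form yields diagonal entries (1,1).

Now H_k = ker ∂_k / im ∂_{k+1}, so:

  H_0: rank C_0 − rank ∂_1 = 8 − 7 = 1, and the invariant factors of ∂_1 are all 1, so H_0 = Z.
  H_1: rank ker ∂_1 − rank ∂_2 = (10 − 7) − 2 = 1, and the invariant factors of ∂_2 are all 1, so H_1 = Z.
  H_2: rank ker ∂_2 − rank ∂_3 = (2 − 2) − 0 = 0, and there is no ∂_3, so H_2 = 0.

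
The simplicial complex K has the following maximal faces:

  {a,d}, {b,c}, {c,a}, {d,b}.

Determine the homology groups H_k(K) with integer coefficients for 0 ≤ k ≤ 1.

H_0 = Z,  H_1 = Z.

Fix the vertex order a < b < c < d and write every simplex with vertices in increasing order. Then dim K = 1 and the simplices of K are:

  0-simplices (4): a, b, c, d
  1-simplices (4): ac, ad, bc, bd

Hence C_0 ≅ Z^4, C_1 ≅ Z^4.

Boundary ∂_1: C_1 → C_0 maps an edge to its endpoints' difference, ∂[p,q] = q − p.
This gives a 4×4 integer matrix of rank 3; reducing to Smith normal form yields diagonal entries (1,1,1).

Reading off H_k = ker ∂_k / im ∂_{k+1}:

  H_0: rank C_0 − rank ∂_1 = 4 − 3 = 1, and the invariant factors of ∂_1 are all 1, so H_0 ≅ Z.
  H_1: rank ker ∂_1 − rank ∂_2 = (4 − 3) − 0 = 1, and there is no ∂_2, so H_1 ≅ Z.

(K is a triangulation of the circle S^1.)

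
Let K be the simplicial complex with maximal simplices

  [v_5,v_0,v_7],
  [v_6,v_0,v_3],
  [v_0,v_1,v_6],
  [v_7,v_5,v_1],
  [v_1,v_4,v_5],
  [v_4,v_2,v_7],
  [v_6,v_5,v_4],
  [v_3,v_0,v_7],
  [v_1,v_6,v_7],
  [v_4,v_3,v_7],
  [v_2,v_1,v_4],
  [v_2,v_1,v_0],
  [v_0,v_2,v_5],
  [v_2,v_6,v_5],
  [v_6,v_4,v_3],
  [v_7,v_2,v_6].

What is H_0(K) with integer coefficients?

H_0 ≅ Z.

Take the total order v_0 < v_1 < v_2 < v_3 < v_4 < v_5 < v_6 < v_7 on the vertex set. Then K (dimension 2) consists of the simplices:

  0-simplices (8): [v_0], [v_1], [v_2], [v_3], [v_4], [v_5], [v_6], [v_7]
  1-simplices (24): (24 of them)
  2-simplices (16): (16 of them)

Hence C_0 ≅ Z^8, C_1 ≅ Z^24, C_2 ≅ Z^16.

Boundary ∂_1: C_1 → C_0 sends each edge [p,q] (with p < q) to q − p.
The 8×24 boundary matrix has rank 7 and Smith normal form diag(1,1,1,1,1,1,1).

∂_2: C_2 → C_1 maps a triangle to the signed sum of its edges. For instance
  ∂[v_3,v_4,v_6] = [v_4,v_6] − [v_3,v_6] + [v_3,v_4],
  ∂[v_2,v_6,v_7] = [v_6,v_7] − [v_2,v_7] + [v_2,v_6].
As a 24×16 matrix over Z this has rank 15, with invariant factors (1,1,1,1,1,1,1,1,1,1,1,1,1,1,1).

From H_k ≅ ker(∂_k) / im(∂_{k+1}) we obtain:

  H_0: rank C_0 − rank ∂_1 = 8 − 7 = 1, and the invariant factors of ∂_1 are all 1, so H_0 = Z.

(K is a triangulation of the torus T^2.)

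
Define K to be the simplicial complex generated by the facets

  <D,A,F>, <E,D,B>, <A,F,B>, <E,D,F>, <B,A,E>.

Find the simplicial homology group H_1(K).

Take the total order A < B < D < E < F on the vertex set. Then K (dimension 2) consists of the simplices:

  0-simplices (5): A, B, D, E, F
  1-simplices (10): AB, AD, AE, AF, BD, BE, BF, DE, DF, EF
  2-simplices (5): ABE, ABF, ADF, BDE, DEF

Hence C_0 ≅ Z^5, C_1 ≅ Z^10, C_2 ≅ Z^5.

Boundary ∂_1: C_1 → C_0 is given by ∂[p,q] = [q] − [p]. For instance
  ∂EF = F − E.
This gives a 5×10 integer matrix of rank 4; reducing to Smith normal form yields diagonal entries (1,1,1,1).

∂_2: C_2 → C_1 sends each 2-simplex [p,q,r] to [q,r] − [p,r] + [p,q]. For instance
  ∂DEF = EF − DF + DE,
  ∂ABF = BF − AF + AB.
As a 10×5 matrix over Z this has rank 5, with invariant factors (1,1,1,1,1).

Computing H_k = (kernel of ∂_k) / (image of ∂_{k+1}):

  H_1: rank ker ∂_1 − rank ∂_2 = (10 − 4) − 5 = 1, and the invariant factors of ∂_2 are all 1, so H_1 ≅ Z.

H_1 ≅ Z.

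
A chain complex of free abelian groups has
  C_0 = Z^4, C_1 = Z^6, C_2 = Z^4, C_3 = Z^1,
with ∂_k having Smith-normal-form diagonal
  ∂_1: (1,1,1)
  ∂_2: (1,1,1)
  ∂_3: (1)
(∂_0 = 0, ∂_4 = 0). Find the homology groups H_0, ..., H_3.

H_0: b_0 = 4 − 0 − 3 = 1; torsion from ∂_1 factors > 1: none. So H_0 = Z.
H_1: b_1 = 6 − 3 − 3 = 0; torsion from ∂_2 factors > 1: none. So H_1 = 0.
H_2: b_2 = 4 − 3 − 1 = 0; torsion from ∂_3 factors > 1: none. So H_2 = 0.
H_3: b_3 = 1 − 1 − 0 = 0; torsion from ∂_4 factors > 1: none. So H_3 = 0.

H_0 = Z,  H_1 = 0,  H_2 = 0,  H_3 = 0.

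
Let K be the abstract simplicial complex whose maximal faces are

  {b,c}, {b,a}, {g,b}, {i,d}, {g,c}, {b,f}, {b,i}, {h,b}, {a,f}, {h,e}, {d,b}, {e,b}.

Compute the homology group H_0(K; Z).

Fix the vertex order a < b < c < d < e < f < g < h < i and write every simplex with vertices in increasing order. Then dim K = 1 and the simplices of K are:

  0-simplices (9): a, b, c, d, e, f, g, h, i
  1-simplices (12): ab, af, bc, bd, be, bf, bg, bh, bi, cg, di, eh

so the chain groups are C_0 ≅ Z^9, C_1 ≅ Z^12.

∂_1: C_1 → C_0 sends each edge [p,q] (with p < q) to q − p.
As a 9×12 matrix over Z this has rank 8, with invariant factors (1,1,1,1,1,1,1,1).

Now H_k = ker ∂_k / im ∂_{k+1}, so:

  H_0: rank C_0 − rank ∂_1 = 9 − 8 = 1, and the invariant factors of ∂_1 are all 1, so H_0 = Z.

(K is a triangulation of a wedge of 4 circles.)

H_0 = Z.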